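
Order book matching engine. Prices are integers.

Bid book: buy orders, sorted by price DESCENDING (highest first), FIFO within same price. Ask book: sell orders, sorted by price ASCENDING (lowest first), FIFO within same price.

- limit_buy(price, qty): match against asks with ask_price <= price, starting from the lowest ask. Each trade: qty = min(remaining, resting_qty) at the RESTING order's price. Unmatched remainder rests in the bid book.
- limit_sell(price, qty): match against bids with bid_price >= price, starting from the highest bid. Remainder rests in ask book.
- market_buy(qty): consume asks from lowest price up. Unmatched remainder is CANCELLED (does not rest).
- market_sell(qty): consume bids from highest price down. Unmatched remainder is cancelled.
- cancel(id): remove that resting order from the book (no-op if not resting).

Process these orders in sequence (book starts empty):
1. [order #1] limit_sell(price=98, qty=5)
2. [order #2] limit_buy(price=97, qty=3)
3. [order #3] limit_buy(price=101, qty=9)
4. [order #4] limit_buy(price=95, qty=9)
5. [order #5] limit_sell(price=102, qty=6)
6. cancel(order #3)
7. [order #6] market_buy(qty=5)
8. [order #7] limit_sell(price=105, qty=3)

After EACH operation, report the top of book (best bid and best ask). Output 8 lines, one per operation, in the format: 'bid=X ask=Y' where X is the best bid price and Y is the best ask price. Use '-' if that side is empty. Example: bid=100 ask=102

After op 1 [order #1] limit_sell(price=98, qty=5): fills=none; bids=[-] asks=[#1:5@98]
After op 2 [order #2] limit_buy(price=97, qty=3): fills=none; bids=[#2:3@97] asks=[#1:5@98]
After op 3 [order #3] limit_buy(price=101, qty=9): fills=#3x#1:5@98; bids=[#3:4@101 #2:3@97] asks=[-]
After op 4 [order #4] limit_buy(price=95, qty=9): fills=none; bids=[#3:4@101 #2:3@97 #4:9@95] asks=[-]
After op 5 [order #5] limit_sell(price=102, qty=6): fills=none; bids=[#3:4@101 #2:3@97 #4:9@95] asks=[#5:6@102]
After op 6 cancel(order #3): fills=none; bids=[#2:3@97 #4:9@95] asks=[#5:6@102]
After op 7 [order #6] market_buy(qty=5): fills=#6x#5:5@102; bids=[#2:3@97 #4:9@95] asks=[#5:1@102]
After op 8 [order #7] limit_sell(price=105, qty=3): fills=none; bids=[#2:3@97 #4:9@95] asks=[#5:1@102 #7:3@105]

Answer: bid=- ask=98
bid=97 ask=98
bid=101 ask=-
bid=101 ask=-
bid=101 ask=102
bid=97 ask=102
bid=97 ask=102
bid=97 ask=102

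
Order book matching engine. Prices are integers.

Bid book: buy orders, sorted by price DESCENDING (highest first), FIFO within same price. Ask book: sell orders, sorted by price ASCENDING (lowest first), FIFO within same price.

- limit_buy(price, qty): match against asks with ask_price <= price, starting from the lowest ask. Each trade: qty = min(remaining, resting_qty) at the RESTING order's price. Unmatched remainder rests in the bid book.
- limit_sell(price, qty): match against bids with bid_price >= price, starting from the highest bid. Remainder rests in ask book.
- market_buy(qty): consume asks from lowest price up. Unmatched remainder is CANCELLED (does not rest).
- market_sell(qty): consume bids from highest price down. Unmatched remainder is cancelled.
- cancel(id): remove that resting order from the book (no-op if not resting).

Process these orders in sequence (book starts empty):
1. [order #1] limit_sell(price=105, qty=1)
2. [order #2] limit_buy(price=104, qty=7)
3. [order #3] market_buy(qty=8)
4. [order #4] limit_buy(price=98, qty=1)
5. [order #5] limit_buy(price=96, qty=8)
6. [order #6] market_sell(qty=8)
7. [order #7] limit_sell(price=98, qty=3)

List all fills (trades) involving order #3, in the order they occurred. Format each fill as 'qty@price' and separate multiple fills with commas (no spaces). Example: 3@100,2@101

After op 1 [order #1] limit_sell(price=105, qty=1): fills=none; bids=[-] asks=[#1:1@105]
After op 2 [order #2] limit_buy(price=104, qty=7): fills=none; bids=[#2:7@104] asks=[#1:1@105]
After op 3 [order #3] market_buy(qty=8): fills=#3x#1:1@105; bids=[#2:7@104] asks=[-]
After op 4 [order #4] limit_buy(price=98, qty=1): fills=none; bids=[#2:7@104 #4:1@98] asks=[-]
After op 5 [order #5] limit_buy(price=96, qty=8): fills=none; bids=[#2:7@104 #4:1@98 #5:8@96] asks=[-]
After op 6 [order #6] market_sell(qty=8): fills=#2x#6:7@104 #4x#6:1@98; bids=[#5:8@96] asks=[-]
After op 7 [order #7] limit_sell(price=98, qty=3): fills=none; bids=[#5:8@96] asks=[#7:3@98]

Answer: 1@105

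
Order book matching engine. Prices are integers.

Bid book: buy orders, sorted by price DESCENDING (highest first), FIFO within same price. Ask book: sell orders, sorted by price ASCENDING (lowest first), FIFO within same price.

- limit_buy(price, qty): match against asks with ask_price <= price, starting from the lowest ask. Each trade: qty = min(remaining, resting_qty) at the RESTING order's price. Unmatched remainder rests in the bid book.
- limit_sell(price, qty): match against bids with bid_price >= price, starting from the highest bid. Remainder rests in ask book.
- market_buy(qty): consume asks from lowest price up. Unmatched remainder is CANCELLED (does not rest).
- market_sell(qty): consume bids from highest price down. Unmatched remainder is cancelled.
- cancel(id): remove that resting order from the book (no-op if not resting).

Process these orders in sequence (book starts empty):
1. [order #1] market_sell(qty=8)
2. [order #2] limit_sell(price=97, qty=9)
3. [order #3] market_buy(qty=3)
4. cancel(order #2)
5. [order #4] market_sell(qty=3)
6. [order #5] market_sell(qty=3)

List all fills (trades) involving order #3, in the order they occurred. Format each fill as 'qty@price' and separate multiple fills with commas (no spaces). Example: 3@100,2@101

Answer: 3@97

Derivation:
After op 1 [order #1] market_sell(qty=8): fills=none; bids=[-] asks=[-]
After op 2 [order #2] limit_sell(price=97, qty=9): fills=none; bids=[-] asks=[#2:9@97]
After op 3 [order #3] market_buy(qty=3): fills=#3x#2:3@97; bids=[-] asks=[#2:6@97]
After op 4 cancel(order #2): fills=none; bids=[-] asks=[-]
After op 5 [order #4] market_sell(qty=3): fills=none; bids=[-] asks=[-]
After op 6 [order #5] market_sell(qty=3): fills=none; bids=[-] asks=[-]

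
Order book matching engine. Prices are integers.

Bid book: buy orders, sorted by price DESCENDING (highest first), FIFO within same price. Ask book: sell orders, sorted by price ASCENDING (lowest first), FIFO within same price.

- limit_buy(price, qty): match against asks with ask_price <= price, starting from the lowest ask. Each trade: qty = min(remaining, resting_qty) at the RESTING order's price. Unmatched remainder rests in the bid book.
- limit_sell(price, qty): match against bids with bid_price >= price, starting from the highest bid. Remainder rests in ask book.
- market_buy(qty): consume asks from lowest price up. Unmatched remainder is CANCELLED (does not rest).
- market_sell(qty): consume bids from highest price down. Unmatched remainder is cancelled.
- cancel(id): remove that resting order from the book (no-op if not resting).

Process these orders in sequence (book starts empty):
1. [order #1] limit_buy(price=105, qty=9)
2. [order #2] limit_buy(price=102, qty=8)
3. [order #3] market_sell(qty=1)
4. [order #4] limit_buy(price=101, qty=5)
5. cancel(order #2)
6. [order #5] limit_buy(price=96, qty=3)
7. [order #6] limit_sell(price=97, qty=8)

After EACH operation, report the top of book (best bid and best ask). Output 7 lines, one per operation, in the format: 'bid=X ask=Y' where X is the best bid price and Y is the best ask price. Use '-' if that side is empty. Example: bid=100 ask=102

After op 1 [order #1] limit_buy(price=105, qty=9): fills=none; bids=[#1:9@105] asks=[-]
After op 2 [order #2] limit_buy(price=102, qty=8): fills=none; bids=[#1:9@105 #2:8@102] asks=[-]
After op 3 [order #3] market_sell(qty=1): fills=#1x#3:1@105; bids=[#1:8@105 #2:8@102] asks=[-]
After op 4 [order #4] limit_buy(price=101, qty=5): fills=none; bids=[#1:8@105 #2:8@102 #4:5@101] asks=[-]
After op 5 cancel(order #2): fills=none; bids=[#1:8@105 #4:5@101] asks=[-]
After op 6 [order #5] limit_buy(price=96, qty=3): fills=none; bids=[#1:8@105 #4:5@101 #5:3@96] asks=[-]
After op 7 [order #6] limit_sell(price=97, qty=8): fills=#1x#6:8@105; bids=[#4:5@101 #5:3@96] asks=[-]

Answer: bid=105 ask=-
bid=105 ask=-
bid=105 ask=-
bid=105 ask=-
bid=105 ask=-
bid=105 ask=-
bid=101 ask=-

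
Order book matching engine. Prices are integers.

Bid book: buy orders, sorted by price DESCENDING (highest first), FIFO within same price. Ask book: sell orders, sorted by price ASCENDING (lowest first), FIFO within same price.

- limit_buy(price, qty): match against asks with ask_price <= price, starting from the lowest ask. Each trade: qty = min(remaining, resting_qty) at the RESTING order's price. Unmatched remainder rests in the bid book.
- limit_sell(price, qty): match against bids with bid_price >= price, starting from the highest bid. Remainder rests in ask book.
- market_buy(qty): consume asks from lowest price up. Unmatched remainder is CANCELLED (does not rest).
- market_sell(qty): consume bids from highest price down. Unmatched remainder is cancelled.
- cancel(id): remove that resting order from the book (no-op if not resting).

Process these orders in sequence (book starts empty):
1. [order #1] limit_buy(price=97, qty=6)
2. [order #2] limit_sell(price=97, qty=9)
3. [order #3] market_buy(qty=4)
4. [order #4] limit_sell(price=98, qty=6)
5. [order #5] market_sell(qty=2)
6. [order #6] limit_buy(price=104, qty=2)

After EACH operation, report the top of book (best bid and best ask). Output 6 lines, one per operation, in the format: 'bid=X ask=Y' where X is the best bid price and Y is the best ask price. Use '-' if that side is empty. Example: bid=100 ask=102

After op 1 [order #1] limit_buy(price=97, qty=6): fills=none; bids=[#1:6@97] asks=[-]
After op 2 [order #2] limit_sell(price=97, qty=9): fills=#1x#2:6@97; bids=[-] asks=[#2:3@97]
After op 3 [order #3] market_buy(qty=4): fills=#3x#2:3@97; bids=[-] asks=[-]
After op 4 [order #4] limit_sell(price=98, qty=6): fills=none; bids=[-] asks=[#4:6@98]
After op 5 [order #5] market_sell(qty=2): fills=none; bids=[-] asks=[#4:6@98]
After op 6 [order #6] limit_buy(price=104, qty=2): fills=#6x#4:2@98; bids=[-] asks=[#4:4@98]

Answer: bid=97 ask=-
bid=- ask=97
bid=- ask=-
bid=- ask=98
bid=- ask=98
bid=- ask=98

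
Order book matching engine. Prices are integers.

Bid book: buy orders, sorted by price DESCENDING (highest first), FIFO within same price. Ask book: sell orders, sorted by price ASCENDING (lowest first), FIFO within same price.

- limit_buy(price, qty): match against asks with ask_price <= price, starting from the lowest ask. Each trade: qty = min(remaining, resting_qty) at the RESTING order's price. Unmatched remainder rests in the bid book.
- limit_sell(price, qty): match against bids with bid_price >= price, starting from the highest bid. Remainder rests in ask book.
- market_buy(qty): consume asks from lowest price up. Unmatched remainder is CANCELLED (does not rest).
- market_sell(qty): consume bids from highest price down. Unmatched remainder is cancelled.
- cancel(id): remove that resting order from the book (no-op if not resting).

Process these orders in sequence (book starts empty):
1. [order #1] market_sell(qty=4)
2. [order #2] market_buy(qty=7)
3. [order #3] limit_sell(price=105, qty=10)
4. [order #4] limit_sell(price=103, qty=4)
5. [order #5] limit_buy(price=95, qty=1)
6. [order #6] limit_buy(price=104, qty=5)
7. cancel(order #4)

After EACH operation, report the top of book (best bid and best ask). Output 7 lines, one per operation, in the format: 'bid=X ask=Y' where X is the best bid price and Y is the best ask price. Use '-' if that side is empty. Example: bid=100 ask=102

Answer: bid=- ask=-
bid=- ask=-
bid=- ask=105
bid=- ask=103
bid=95 ask=103
bid=104 ask=105
bid=104 ask=105

Derivation:
After op 1 [order #1] market_sell(qty=4): fills=none; bids=[-] asks=[-]
After op 2 [order #2] market_buy(qty=7): fills=none; bids=[-] asks=[-]
After op 3 [order #3] limit_sell(price=105, qty=10): fills=none; bids=[-] asks=[#3:10@105]
After op 4 [order #4] limit_sell(price=103, qty=4): fills=none; bids=[-] asks=[#4:4@103 #3:10@105]
After op 5 [order #5] limit_buy(price=95, qty=1): fills=none; bids=[#5:1@95] asks=[#4:4@103 #3:10@105]
After op 6 [order #6] limit_buy(price=104, qty=5): fills=#6x#4:4@103; bids=[#6:1@104 #5:1@95] asks=[#3:10@105]
After op 7 cancel(order #4): fills=none; bids=[#6:1@104 #5:1@95] asks=[#3:10@105]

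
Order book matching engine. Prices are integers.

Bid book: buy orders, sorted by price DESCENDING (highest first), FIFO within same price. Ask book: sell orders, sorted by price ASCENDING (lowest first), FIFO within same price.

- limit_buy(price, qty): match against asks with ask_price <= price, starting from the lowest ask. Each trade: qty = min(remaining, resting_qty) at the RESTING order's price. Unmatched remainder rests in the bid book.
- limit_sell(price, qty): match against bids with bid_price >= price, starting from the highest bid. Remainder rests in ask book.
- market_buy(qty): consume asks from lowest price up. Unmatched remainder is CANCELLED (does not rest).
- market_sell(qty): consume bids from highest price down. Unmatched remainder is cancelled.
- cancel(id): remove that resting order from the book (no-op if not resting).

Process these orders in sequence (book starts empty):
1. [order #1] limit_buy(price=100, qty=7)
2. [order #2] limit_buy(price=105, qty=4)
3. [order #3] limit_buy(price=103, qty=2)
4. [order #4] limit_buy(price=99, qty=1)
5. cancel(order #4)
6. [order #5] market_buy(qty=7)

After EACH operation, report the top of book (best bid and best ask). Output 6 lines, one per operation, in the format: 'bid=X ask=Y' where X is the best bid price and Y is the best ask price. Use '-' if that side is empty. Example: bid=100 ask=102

Answer: bid=100 ask=-
bid=105 ask=-
bid=105 ask=-
bid=105 ask=-
bid=105 ask=-
bid=105 ask=-

Derivation:
After op 1 [order #1] limit_buy(price=100, qty=7): fills=none; bids=[#1:7@100] asks=[-]
After op 2 [order #2] limit_buy(price=105, qty=4): fills=none; bids=[#2:4@105 #1:7@100] asks=[-]
After op 3 [order #3] limit_buy(price=103, qty=2): fills=none; bids=[#2:4@105 #3:2@103 #1:7@100] asks=[-]
After op 4 [order #4] limit_buy(price=99, qty=1): fills=none; bids=[#2:4@105 #3:2@103 #1:7@100 #4:1@99] asks=[-]
After op 5 cancel(order #4): fills=none; bids=[#2:4@105 #3:2@103 #1:7@100] asks=[-]
After op 6 [order #5] market_buy(qty=7): fills=none; bids=[#2:4@105 #3:2@103 #1:7@100] asks=[-]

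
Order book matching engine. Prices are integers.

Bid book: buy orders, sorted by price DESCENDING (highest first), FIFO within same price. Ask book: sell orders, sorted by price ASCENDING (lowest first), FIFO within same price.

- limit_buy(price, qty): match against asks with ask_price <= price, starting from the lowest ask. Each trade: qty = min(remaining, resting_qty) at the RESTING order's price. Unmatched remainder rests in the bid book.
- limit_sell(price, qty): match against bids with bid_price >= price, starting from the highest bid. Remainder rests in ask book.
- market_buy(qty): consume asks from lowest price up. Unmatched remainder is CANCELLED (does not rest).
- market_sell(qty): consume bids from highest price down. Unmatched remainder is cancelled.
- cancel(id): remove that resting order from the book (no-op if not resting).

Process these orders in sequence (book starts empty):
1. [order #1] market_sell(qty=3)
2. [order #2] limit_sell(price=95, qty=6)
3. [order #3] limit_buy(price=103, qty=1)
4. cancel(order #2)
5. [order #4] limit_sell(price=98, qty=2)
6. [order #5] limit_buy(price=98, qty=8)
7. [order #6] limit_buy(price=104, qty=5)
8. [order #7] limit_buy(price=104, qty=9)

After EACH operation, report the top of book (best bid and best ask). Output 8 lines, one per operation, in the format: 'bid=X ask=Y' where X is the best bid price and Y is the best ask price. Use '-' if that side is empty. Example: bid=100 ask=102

After op 1 [order #1] market_sell(qty=3): fills=none; bids=[-] asks=[-]
After op 2 [order #2] limit_sell(price=95, qty=6): fills=none; bids=[-] asks=[#2:6@95]
After op 3 [order #3] limit_buy(price=103, qty=1): fills=#3x#2:1@95; bids=[-] asks=[#2:5@95]
After op 4 cancel(order #2): fills=none; bids=[-] asks=[-]
After op 5 [order #4] limit_sell(price=98, qty=2): fills=none; bids=[-] asks=[#4:2@98]
After op 6 [order #5] limit_buy(price=98, qty=8): fills=#5x#4:2@98; bids=[#5:6@98] asks=[-]
After op 7 [order #6] limit_buy(price=104, qty=5): fills=none; bids=[#6:5@104 #5:6@98] asks=[-]
After op 8 [order #7] limit_buy(price=104, qty=9): fills=none; bids=[#6:5@104 #7:9@104 #5:6@98] asks=[-]

Answer: bid=- ask=-
bid=- ask=95
bid=- ask=95
bid=- ask=-
bid=- ask=98
bid=98 ask=-
bid=104 ask=-
bid=104 ask=-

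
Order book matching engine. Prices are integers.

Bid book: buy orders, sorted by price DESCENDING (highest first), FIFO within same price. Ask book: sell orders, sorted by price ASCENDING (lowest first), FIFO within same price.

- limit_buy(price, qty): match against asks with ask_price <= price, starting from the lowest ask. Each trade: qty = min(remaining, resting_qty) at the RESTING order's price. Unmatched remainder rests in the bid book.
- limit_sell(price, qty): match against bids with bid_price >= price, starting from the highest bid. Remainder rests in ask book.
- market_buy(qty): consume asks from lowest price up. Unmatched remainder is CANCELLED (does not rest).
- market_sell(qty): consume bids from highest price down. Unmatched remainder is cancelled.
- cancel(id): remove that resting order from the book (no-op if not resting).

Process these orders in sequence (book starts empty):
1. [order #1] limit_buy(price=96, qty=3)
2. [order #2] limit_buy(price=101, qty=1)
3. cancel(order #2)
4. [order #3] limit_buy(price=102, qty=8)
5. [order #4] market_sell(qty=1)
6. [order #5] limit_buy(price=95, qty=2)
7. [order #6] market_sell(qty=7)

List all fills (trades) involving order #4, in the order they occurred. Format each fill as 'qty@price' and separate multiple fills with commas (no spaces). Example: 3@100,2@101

Answer: 1@102

Derivation:
After op 1 [order #1] limit_buy(price=96, qty=3): fills=none; bids=[#1:3@96] asks=[-]
After op 2 [order #2] limit_buy(price=101, qty=1): fills=none; bids=[#2:1@101 #1:3@96] asks=[-]
After op 3 cancel(order #2): fills=none; bids=[#1:3@96] asks=[-]
After op 4 [order #3] limit_buy(price=102, qty=8): fills=none; bids=[#3:8@102 #1:3@96] asks=[-]
After op 5 [order #4] market_sell(qty=1): fills=#3x#4:1@102; bids=[#3:7@102 #1:3@96] asks=[-]
After op 6 [order #5] limit_buy(price=95, qty=2): fills=none; bids=[#3:7@102 #1:3@96 #5:2@95] asks=[-]
After op 7 [order #6] market_sell(qty=7): fills=#3x#6:7@102; bids=[#1:3@96 #5:2@95] asks=[-]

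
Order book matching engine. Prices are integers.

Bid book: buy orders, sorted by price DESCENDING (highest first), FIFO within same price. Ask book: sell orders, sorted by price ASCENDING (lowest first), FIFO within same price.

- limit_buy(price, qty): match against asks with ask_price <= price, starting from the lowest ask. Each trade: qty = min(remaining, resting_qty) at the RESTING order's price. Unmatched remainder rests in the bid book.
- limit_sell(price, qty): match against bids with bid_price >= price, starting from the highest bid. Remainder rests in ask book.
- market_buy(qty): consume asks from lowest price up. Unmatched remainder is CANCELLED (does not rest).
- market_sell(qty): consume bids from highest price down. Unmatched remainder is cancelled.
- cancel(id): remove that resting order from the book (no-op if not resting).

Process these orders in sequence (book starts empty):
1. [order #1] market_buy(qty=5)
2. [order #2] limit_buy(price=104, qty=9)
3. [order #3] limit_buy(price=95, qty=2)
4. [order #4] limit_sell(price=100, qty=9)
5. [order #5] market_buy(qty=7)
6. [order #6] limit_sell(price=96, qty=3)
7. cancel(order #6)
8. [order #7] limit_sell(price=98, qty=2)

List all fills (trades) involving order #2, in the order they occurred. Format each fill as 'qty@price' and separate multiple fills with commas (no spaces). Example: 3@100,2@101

After op 1 [order #1] market_buy(qty=5): fills=none; bids=[-] asks=[-]
After op 2 [order #2] limit_buy(price=104, qty=9): fills=none; bids=[#2:9@104] asks=[-]
After op 3 [order #3] limit_buy(price=95, qty=2): fills=none; bids=[#2:9@104 #3:2@95] asks=[-]
After op 4 [order #4] limit_sell(price=100, qty=9): fills=#2x#4:9@104; bids=[#3:2@95] asks=[-]
After op 5 [order #5] market_buy(qty=7): fills=none; bids=[#3:2@95] asks=[-]
After op 6 [order #6] limit_sell(price=96, qty=3): fills=none; bids=[#3:2@95] asks=[#6:3@96]
After op 7 cancel(order #6): fills=none; bids=[#3:2@95] asks=[-]
After op 8 [order #7] limit_sell(price=98, qty=2): fills=none; bids=[#3:2@95] asks=[#7:2@98]

Answer: 9@104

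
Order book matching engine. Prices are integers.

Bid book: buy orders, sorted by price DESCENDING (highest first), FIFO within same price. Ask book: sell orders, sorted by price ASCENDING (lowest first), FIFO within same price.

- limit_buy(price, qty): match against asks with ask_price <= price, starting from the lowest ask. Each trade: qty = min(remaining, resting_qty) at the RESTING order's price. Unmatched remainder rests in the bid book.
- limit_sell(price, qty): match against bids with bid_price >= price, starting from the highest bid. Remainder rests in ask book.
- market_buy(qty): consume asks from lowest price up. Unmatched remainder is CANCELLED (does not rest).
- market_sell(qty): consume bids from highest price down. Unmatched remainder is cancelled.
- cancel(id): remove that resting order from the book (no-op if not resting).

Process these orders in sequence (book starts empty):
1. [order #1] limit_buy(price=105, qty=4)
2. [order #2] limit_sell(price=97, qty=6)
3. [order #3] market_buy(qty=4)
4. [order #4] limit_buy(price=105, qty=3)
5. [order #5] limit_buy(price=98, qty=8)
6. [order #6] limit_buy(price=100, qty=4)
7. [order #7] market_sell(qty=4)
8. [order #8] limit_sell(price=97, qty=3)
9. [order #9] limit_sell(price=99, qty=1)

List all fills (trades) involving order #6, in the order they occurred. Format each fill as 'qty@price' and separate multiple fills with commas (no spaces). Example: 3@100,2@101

Answer: 1@100,3@100

Derivation:
After op 1 [order #1] limit_buy(price=105, qty=4): fills=none; bids=[#1:4@105] asks=[-]
After op 2 [order #2] limit_sell(price=97, qty=6): fills=#1x#2:4@105; bids=[-] asks=[#2:2@97]
After op 3 [order #3] market_buy(qty=4): fills=#3x#2:2@97; bids=[-] asks=[-]
After op 4 [order #4] limit_buy(price=105, qty=3): fills=none; bids=[#4:3@105] asks=[-]
After op 5 [order #5] limit_buy(price=98, qty=8): fills=none; bids=[#4:3@105 #5:8@98] asks=[-]
After op 6 [order #6] limit_buy(price=100, qty=4): fills=none; bids=[#4:3@105 #6:4@100 #5:8@98] asks=[-]
After op 7 [order #7] market_sell(qty=4): fills=#4x#7:3@105 #6x#7:1@100; bids=[#6:3@100 #5:8@98] asks=[-]
After op 8 [order #8] limit_sell(price=97, qty=3): fills=#6x#8:3@100; bids=[#5:8@98] asks=[-]
After op 9 [order #9] limit_sell(price=99, qty=1): fills=none; bids=[#5:8@98] asks=[#9:1@99]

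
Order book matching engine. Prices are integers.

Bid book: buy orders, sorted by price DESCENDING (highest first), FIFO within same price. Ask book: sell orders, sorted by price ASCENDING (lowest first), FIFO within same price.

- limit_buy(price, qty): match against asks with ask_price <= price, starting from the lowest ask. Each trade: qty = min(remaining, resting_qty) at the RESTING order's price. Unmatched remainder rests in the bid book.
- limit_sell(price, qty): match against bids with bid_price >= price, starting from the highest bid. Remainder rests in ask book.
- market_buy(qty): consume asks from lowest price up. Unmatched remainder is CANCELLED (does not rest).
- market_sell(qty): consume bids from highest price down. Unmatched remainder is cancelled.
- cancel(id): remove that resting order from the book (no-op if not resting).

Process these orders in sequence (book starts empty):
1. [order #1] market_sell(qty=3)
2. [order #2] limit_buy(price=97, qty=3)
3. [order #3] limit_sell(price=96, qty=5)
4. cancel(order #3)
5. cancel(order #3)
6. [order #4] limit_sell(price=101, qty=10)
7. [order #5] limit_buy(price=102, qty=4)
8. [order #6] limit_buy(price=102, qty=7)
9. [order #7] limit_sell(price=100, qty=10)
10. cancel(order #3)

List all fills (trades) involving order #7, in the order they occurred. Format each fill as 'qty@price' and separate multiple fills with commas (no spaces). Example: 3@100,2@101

Answer: 1@102

Derivation:
After op 1 [order #1] market_sell(qty=3): fills=none; bids=[-] asks=[-]
After op 2 [order #2] limit_buy(price=97, qty=3): fills=none; bids=[#2:3@97] asks=[-]
After op 3 [order #3] limit_sell(price=96, qty=5): fills=#2x#3:3@97; bids=[-] asks=[#3:2@96]
After op 4 cancel(order #3): fills=none; bids=[-] asks=[-]
After op 5 cancel(order #3): fills=none; bids=[-] asks=[-]
After op 6 [order #4] limit_sell(price=101, qty=10): fills=none; bids=[-] asks=[#4:10@101]
After op 7 [order #5] limit_buy(price=102, qty=4): fills=#5x#4:4@101; bids=[-] asks=[#4:6@101]
After op 8 [order #6] limit_buy(price=102, qty=7): fills=#6x#4:6@101; bids=[#6:1@102] asks=[-]
After op 9 [order #7] limit_sell(price=100, qty=10): fills=#6x#7:1@102; bids=[-] asks=[#7:9@100]
After op 10 cancel(order #3): fills=none; bids=[-] asks=[#7:9@100]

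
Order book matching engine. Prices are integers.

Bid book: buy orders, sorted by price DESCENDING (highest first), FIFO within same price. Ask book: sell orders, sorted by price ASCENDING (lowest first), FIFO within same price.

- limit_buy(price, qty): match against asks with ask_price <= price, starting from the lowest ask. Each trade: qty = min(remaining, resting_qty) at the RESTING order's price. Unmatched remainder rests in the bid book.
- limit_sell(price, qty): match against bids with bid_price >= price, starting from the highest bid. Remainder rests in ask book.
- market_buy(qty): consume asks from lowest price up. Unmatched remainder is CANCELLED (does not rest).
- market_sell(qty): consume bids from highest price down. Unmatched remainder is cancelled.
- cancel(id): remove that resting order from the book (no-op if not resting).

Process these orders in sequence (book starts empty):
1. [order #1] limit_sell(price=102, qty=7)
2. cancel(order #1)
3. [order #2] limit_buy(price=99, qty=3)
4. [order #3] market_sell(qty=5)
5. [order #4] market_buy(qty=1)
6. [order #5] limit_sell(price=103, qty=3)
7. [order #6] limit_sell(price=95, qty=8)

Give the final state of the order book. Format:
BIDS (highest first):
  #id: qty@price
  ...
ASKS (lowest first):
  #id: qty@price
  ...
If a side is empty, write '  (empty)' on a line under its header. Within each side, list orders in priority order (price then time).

After op 1 [order #1] limit_sell(price=102, qty=7): fills=none; bids=[-] asks=[#1:7@102]
After op 2 cancel(order #1): fills=none; bids=[-] asks=[-]
After op 3 [order #2] limit_buy(price=99, qty=3): fills=none; bids=[#2:3@99] asks=[-]
After op 4 [order #3] market_sell(qty=5): fills=#2x#3:3@99; bids=[-] asks=[-]
After op 5 [order #4] market_buy(qty=1): fills=none; bids=[-] asks=[-]
After op 6 [order #5] limit_sell(price=103, qty=3): fills=none; bids=[-] asks=[#5:3@103]
After op 7 [order #6] limit_sell(price=95, qty=8): fills=none; bids=[-] asks=[#6:8@95 #5:3@103]

Answer: BIDS (highest first):
  (empty)
ASKS (lowest first):
  #6: 8@95
  #5: 3@103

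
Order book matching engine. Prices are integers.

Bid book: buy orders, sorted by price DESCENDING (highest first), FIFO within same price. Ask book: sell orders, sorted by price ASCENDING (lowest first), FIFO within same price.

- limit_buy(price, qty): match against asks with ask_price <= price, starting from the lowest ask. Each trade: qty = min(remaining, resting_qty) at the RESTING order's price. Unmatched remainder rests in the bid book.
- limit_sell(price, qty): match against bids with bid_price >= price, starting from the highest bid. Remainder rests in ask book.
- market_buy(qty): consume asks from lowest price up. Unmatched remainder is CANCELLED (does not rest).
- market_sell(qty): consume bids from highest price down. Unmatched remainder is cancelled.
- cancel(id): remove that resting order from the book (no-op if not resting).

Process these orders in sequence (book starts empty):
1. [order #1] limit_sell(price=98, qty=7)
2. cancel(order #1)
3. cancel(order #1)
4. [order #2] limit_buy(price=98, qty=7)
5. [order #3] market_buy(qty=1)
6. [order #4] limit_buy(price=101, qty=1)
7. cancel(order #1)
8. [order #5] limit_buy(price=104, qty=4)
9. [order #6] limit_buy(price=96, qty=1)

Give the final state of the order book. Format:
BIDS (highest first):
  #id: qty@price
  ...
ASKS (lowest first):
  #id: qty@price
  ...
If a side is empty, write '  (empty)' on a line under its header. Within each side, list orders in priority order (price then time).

After op 1 [order #1] limit_sell(price=98, qty=7): fills=none; bids=[-] asks=[#1:7@98]
After op 2 cancel(order #1): fills=none; bids=[-] asks=[-]
After op 3 cancel(order #1): fills=none; bids=[-] asks=[-]
After op 4 [order #2] limit_buy(price=98, qty=7): fills=none; bids=[#2:7@98] asks=[-]
After op 5 [order #3] market_buy(qty=1): fills=none; bids=[#2:7@98] asks=[-]
After op 6 [order #4] limit_buy(price=101, qty=1): fills=none; bids=[#4:1@101 #2:7@98] asks=[-]
After op 7 cancel(order #1): fills=none; bids=[#4:1@101 #2:7@98] asks=[-]
After op 8 [order #5] limit_buy(price=104, qty=4): fills=none; bids=[#5:4@104 #4:1@101 #2:7@98] asks=[-]
After op 9 [order #6] limit_buy(price=96, qty=1): fills=none; bids=[#5:4@104 #4:1@101 #2:7@98 #6:1@96] asks=[-]

Answer: BIDS (highest first):
  #5: 4@104
  #4: 1@101
  #2: 7@98
  #6: 1@96
ASKS (lowest first):
  (empty)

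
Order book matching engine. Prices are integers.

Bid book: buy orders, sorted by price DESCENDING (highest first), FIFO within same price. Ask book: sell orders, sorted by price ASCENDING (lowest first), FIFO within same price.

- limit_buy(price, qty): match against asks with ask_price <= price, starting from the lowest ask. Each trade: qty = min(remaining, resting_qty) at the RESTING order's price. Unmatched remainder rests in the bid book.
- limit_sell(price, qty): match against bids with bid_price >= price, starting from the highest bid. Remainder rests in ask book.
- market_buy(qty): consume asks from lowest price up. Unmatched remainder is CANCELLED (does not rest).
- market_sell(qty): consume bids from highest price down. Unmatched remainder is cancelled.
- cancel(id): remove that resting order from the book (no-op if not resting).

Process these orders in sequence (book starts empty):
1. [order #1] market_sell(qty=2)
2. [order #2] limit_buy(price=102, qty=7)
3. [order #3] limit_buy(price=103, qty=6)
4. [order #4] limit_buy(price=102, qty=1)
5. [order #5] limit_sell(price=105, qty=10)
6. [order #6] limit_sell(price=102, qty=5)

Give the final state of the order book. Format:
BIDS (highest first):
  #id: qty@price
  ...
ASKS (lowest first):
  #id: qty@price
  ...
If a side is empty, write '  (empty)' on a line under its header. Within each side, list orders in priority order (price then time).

Answer: BIDS (highest first):
  #3: 1@103
  #2: 7@102
  #4: 1@102
ASKS (lowest first):
  #5: 10@105

Derivation:
After op 1 [order #1] market_sell(qty=2): fills=none; bids=[-] asks=[-]
After op 2 [order #2] limit_buy(price=102, qty=7): fills=none; bids=[#2:7@102] asks=[-]
After op 3 [order #3] limit_buy(price=103, qty=6): fills=none; bids=[#3:6@103 #2:7@102] asks=[-]
After op 4 [order #4] limit_buy(price=102, qty=1): fills=none; bids=[#3:6@103 #2:7@102 #4:1@102] asks=[-]
After op 5 [order #5] limit_sell(price=105, qty=10): fills=none; bids=[#3:6@103 #2:7@102 #4:1@102] asks=[#5:10@105]
After op 6 [order #6] limit_sell(price=102, qty=5): fills=#3x#6:5@103; bids=[#3:1@103 #2:7@102 #4:1@102] asks=[#5:10@105]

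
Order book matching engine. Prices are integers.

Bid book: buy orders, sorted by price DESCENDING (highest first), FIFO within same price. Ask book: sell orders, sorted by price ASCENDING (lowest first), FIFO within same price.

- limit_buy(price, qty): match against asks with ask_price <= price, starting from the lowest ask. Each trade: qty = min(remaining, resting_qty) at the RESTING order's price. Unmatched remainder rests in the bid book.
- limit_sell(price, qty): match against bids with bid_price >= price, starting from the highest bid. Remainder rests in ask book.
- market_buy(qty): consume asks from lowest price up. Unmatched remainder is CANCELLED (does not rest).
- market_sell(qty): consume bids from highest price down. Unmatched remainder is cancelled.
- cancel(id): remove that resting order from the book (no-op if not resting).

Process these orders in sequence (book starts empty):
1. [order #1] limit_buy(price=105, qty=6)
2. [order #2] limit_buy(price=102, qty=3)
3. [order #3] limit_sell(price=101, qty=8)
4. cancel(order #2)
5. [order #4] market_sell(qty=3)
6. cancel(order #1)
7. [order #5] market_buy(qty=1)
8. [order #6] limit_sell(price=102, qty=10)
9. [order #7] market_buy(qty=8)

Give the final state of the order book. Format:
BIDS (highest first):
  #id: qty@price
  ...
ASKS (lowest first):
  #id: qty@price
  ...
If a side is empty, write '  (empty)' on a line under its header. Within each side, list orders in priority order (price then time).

Answer: BIDS (highest first):
  (empty)
ASKS (lowest first):
  #6: 2@102

Derivation:
After op 1 [order #1] limit_buy(price=105, qty=6): fills=none; bids=[#1:6@105] asks=[-]
After op 2 [order #2] limit_buy(price=102, qty=3): fills=none; bids=[#1:6@105 #2:3@102] asks=[-]
After op 3 [order #3] limit_sell(price=101, qty=8): fills=#1x#3:6@105 #2x#3:2@102; bids=[#2:1@102] asks=[-]
After op 4 cancel(order #2): fills=none; bids=[-] asks=[-]
After op 5 [order #4] market_sell(qty=3): fills=none; bids=[-] asks=[-]
After op 6 cancel(order #1): fills=none; bids=[-] asks=[-]
After op 7 [order #5] market_buy(qty=1): fills=none; bids=[-] asks=[-]
After op 8 [order #6] limit_sell(price=102, qty=10): fills=none; bids=[-] asks=[#6:10@102]
After op 9 [order #7] market_buy(qty=8): fills=#7x#6:8@102; bids=[-] asks=[#6:2@102]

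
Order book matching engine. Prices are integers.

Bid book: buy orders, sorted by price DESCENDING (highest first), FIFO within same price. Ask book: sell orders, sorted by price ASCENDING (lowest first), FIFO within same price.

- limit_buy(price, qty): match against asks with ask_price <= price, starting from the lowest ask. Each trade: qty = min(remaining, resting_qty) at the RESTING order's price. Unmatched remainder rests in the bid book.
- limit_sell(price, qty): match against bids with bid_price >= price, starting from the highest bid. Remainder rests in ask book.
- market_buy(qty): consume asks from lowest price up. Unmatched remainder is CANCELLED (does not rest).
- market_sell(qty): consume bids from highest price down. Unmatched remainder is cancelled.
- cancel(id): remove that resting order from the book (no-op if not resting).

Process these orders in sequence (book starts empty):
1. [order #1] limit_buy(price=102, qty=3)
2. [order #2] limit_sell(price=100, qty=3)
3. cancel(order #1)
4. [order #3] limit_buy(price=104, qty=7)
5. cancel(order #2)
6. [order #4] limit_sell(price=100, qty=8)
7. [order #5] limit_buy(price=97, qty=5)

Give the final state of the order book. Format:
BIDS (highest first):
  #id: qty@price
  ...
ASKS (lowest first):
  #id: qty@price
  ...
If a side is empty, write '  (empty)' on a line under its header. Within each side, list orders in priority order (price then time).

After op 1 [order #1] limit_buy(price=102, qty=3): fills=none; bids=[#1:3@102] asks=[-]
After op 2 [order #2] limit_sell(price=100, qty=3): fills=#1x#2:3@102; bids=[-] asks=[-]
After op 3 cancel(order #1): fills=none; bids=[-] asks=[-]
After op 4 [order #3] limit_buy(price=104, qty=7): fills=none; bids=[#3:7@104] asks=[-]
After op 5 cancel(order #2): fills=none; bids=[#3:7@104] asks=[-]
After op 6 [order #4] limit_sell(price=100, qty=8): fills=#3x#4:7@104; bids=[-] asks=[#4:1@100]
After op 7 [order #5] limit_buy(price=97, qty=5): fills=none; bids=[#5:5@97] asks=[#4:1@100]

Answer: BIDS (highest first):
  #5: 5@97
ASKS (lowest first):
  #4: 1@100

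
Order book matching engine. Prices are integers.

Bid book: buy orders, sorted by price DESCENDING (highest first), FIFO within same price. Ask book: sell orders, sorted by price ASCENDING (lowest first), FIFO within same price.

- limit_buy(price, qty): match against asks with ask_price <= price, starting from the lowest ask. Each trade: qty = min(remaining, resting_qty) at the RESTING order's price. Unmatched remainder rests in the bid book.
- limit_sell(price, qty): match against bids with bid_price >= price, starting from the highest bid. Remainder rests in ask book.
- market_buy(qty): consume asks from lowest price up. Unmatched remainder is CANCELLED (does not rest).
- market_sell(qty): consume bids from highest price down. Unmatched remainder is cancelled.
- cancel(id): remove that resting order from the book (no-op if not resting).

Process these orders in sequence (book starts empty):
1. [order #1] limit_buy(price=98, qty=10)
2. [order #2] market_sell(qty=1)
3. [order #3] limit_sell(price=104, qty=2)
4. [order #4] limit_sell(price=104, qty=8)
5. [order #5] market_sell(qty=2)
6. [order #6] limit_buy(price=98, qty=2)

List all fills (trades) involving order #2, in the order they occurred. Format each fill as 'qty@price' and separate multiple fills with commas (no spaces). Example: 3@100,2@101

Answer: 1@98

Derivation:
After op 1 [order #1] limit_buy(price=98, qty=10): fills=none; bids=[#1:10@98] asks=[-]
After op 2 [order #2] market_sell(qty=1): fills=#1x#2:1@98; bids=[#1:9@98] asks=[-]
After op 3 [order #3] limit_sell(price=104, qty=2): fills=none; bids=[#1:9@98] asks=[#3:2@104]
After op 4 [order #4] limit_sell(price=104, qty=8): fills=none; bids=[#1:9@98] asks=[#3:2@104 #4:8@104]
After op 5 [order #5] market_sell(qty=2): fills=#1x#5:2@98; bids=[#1:7@98] asks=[#3:2@104 #4:8@104]
After op 6 [order #6] limit_buy(price=98, qty=2): fills=none; bids=[#1:7@98 #6:2@98] asks=[#3:2@104 #4:8@104]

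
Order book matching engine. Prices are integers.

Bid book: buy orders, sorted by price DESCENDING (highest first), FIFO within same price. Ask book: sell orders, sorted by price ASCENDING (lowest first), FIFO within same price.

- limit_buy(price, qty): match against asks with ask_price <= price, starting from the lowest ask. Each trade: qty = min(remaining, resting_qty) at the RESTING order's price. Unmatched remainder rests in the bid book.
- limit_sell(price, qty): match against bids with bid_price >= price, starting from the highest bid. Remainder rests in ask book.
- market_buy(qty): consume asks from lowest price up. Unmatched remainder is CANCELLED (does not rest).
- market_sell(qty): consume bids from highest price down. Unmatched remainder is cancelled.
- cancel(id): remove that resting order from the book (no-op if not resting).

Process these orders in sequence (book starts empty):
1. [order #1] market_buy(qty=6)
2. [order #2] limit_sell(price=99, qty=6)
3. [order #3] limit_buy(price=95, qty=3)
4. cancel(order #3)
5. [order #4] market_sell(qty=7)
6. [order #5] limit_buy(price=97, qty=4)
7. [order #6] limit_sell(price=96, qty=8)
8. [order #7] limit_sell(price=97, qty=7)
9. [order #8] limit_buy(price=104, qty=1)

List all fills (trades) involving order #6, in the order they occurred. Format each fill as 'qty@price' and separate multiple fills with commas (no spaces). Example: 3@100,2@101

Answer: 4@97,1@96

Derivation:
After op 1 [order #1] market_buy(qty=6): fills=none; bids=[-] asks=[-]
After op 2 [order #2] limit_sell(price=99, qty=6): fills=none; bids=[-] asks=[#2:6@99]
After op 3 [order #3] limit_buy(price=95, qty=3): fills=none; bids=[#3:3@95] asks=[#2:6@99]
After op 4 cancel(order #3): fills=none; bids=[-] asks=[#2:6@99]
After op 5 [order #4] market_sell(qty=7): fills=none; bids=[-] asks=[#2:6@99]
After op 6 [order #5] limit_buy(price=97, qty=4): fills=none; bids=[#5:4@97] asks=[#2:6@99]
After op 7 [order #6] limit_sell(price=96, qty=8): fills=#5x#6:4@97; bids=[-] asks=[#6:4@96 #2:6@99]
After op 8 [order #7] limit_sell(price=97, qty=7): fills=none; bids=[-] asks=[#6:4@96 #7:7@97 #2:6@99]
After op 9 [order #8] limit_buy(price=104, qty=1): fills=#8x#6:1@96; bids=[-] asks=[#6:3@96 #7:7@97 #2:6@99]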